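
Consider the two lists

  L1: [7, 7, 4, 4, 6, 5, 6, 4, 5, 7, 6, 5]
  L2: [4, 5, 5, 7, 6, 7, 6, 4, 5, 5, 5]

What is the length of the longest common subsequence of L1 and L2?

Match 7 [1,4], 7 [2,6], 4 [4,8], 5 [6,9], 5 [9,10], 5 [12,11] — 6 values in the same relative order in both. The LCS DP gives dp[12][11] = 6, so this is optimal.

6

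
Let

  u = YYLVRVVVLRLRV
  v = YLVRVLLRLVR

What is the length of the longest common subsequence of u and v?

9

Match Y [2,1], then L [3,2], then V [4,3], then R [5,4], then V [6,5], then L [9,7], then R [10,8], then L [11,9], then R [12,11] — 9 characters in the same relative order in both. Since dp[13][11] = 9, nothing longer is possible.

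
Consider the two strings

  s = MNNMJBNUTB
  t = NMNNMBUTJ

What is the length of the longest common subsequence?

Pick M [1,2] → N [2,3] → N [3,4] → M [4,5] → B [6,6] → U [8,7] → T [9,8]; all 7 characters appear in both, in order. Since dp[10][9] = 7, nothing longer is possible.

7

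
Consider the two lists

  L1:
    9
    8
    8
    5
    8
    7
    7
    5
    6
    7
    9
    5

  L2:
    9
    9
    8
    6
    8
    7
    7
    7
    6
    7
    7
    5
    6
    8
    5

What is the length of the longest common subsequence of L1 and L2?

8

Match 9 at L1[1]=L2[2]; then 8 at L1[2]=L2[3]; then 8 at L1[3]=L2[5]; then 7 at L1[6]=L2[10]; then 7 at L1[7]=L2[11]; then 5 at L1[8]=L2[12]; then 6 at L1[9]=L2[13]; then 5 at L1[12]=L2[15] — 8 values in the same relative order in both. dp[12][15] = 8 confirms this is the maximum.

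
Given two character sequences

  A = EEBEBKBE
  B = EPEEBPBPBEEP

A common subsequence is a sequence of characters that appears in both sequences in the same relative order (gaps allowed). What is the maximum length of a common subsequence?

Taking E at A[1]=B[3], E at A[2]=B[4], B at A[3]=B[5], B at A[5]=B[7], B at A[7]=B[9], E at A[8]=B[11] gives a common subsequence of length 6. dp[8][12] = 6 confirms this is the maximum.

6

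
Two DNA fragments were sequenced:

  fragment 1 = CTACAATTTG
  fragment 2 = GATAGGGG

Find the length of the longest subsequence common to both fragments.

3

Let dp[i][j] be the LCS length of the first i bases of fragment 1 and the first j bases of fragment 2. dp[i][j] = dp[i-1][j-1]+1 when the i-th and j-th bases match, else max(dp[i-1][j], dp[i][j-1]).
    ·  G  A  T  A  G  G  G  G
 ·  0  0  0  0  0  0  0  0  0
 C  0  0  0  0  0  0  0  0  0
 T  0  0  0  1  1  1  1  1  1
 A  0  0  1  1  2  2  2  2  2
 C  0  0  1  1  2  2  2  2  2
 A  0  0  1  1  2  2  2  2  2
 A  0  0  1  1  2  2  2  2  2
 T  0  0  1  2  2  2  2  2  2
 T  0  0  1  2  2  2  2  2  2
 T  0  0  1  2  2  2  2  2  2
 G  0  1  1  2  2  3  3  3  3
dp[10][8] = 3. One LCS (by backtracking along matches): TAG.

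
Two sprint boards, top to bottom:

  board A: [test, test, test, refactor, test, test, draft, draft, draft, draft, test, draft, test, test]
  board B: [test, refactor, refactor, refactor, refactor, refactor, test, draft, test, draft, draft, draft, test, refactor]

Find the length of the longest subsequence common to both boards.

Pick test at board A[1]=board B[1], then refactor at board A[4]=board B[6], then test at board A[5]=board B[7], then test at board A[6]=board B[9], then draft at board A[8]=board B[10], then draft at board A[9]=board B[11], then draft at board A[10]=board B[12], then test at board A[11]=board B[13]; all 8 tasks appear in both, in order. Since dp[14][14] = 8, nothing longer is possible.

8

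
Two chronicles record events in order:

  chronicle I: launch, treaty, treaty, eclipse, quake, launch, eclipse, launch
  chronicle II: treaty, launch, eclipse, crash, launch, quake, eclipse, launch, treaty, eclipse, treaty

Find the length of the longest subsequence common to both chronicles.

5

Match launch [1,2], eclipse [4,3], quake [5,6], launch [6,8], eclipse [7,10] — 5 events in the same relative order in both, and the DP table's final entry dp[8][11] is also 5, so no common subsequence is longer.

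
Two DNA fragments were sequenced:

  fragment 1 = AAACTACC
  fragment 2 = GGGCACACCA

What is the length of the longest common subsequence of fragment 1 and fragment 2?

Match A (fragment 1 #3, fragment 2 #5), C (fragment 1 #4, fragment 2 #6), A (fragment 1 #6, fragment 2 #7), C (fragment 1 #7, fragment 2 #8), C (fragment 1 #8, fragment 2 #9) — 5 bases in the same relative order in both. dp[8][10] = 5 confirms this is the maximum.

5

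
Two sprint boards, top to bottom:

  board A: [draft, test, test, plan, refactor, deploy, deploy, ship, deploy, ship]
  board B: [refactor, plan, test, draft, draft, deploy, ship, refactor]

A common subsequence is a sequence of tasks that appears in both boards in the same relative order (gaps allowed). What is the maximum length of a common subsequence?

3

One common subsequence of length 3: draft [1,5], deploy [7,6], ship [8,7]. Since dp[10][8] = 3, nothing longer is possible.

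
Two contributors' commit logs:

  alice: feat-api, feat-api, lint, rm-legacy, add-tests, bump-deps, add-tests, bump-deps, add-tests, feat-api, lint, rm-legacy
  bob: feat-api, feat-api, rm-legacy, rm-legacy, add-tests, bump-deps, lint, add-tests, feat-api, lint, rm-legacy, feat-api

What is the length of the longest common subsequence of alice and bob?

One common subsequence of length 9: feat-api (alice #1, bob #1); then feat-api (alice #2, bob #2); then rm-legacy (alice #4, bob #4); then add-tests (alice #5, bob #5); then bump-deps (alice #6, bob #6); then add-tests (alice #9, bob #8); then feat-api (alice #10, bob #9); then lint (alice #11, bob #10); then rm-legacy (alice #12, bob #11). Since dp[12][12] = 9, nothing longer is possible.

9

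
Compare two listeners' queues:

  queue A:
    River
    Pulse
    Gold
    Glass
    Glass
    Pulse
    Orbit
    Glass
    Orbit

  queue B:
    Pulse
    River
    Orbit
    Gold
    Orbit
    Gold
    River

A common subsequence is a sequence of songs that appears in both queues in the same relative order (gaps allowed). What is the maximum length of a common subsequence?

3

Pick River (queue A #1, queue B #2) → Gold (queue A #3, queue B #4) → Orbit (queue A #7, queue B #5); all 3 songs appear in both, in order. The LCS DP gives dp[9][7] = 3, so this is optimal.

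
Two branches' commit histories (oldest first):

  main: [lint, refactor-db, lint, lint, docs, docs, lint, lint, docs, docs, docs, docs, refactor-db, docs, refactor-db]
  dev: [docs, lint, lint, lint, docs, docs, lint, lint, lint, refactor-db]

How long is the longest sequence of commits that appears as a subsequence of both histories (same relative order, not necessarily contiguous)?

One common subsequence of length 8: lint (main #1, dev #2) → lint (main #3, dev #3) → lint (main #4, dev #4) → docs (main #5, dev #5) → docs (main #6, dev #6) → lint (main #7, dev #8) → lint (main #8, dev #9) → refactor-db (main #15, dev #10). The LCS DP gives dp[15][10] = 8, so this is optimal.

8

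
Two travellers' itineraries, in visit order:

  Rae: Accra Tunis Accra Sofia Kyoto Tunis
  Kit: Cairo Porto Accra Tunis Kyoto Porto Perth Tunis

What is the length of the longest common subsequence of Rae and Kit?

One common subsequence of length 4: Accra [1,3], then Tunis [2,4], then Kyoto [5,5], then Tunis [6,8]. dp[6][8] = 4 confirms this is the maximum.

4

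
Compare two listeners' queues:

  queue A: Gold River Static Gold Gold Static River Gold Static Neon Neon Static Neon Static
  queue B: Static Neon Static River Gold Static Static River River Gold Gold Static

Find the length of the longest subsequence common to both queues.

7

Taking Static at queue A[3]=queue B[1] → Static at queue A[6]=queue B[3] → River at queue A[7]=queue B[4] → Gold at queue A[8]=queue B[5] → Static at queue A[9]=queue B[6] → Static at queue A[12]=queue B[7] → Static at queue A[14]=queue B[12] gives a common subsequence of length 7, and the DP table's final entry dp[14][12] is also 7, so no common subsequence is longer.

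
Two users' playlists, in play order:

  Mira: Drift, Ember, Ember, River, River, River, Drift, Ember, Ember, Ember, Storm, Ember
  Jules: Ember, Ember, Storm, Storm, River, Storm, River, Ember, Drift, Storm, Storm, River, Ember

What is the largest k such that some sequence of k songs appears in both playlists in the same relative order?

One common subsequence of length 7: Ember at Mira[2]=Jules[1], then Ember at Mira[3]=Jules[2], then River at Mira[4]=Jules[5], then River at Mira[5]=Jules[7], then Drift at Mira[7]=Jules[9], then Storm at Mira[11]=Jules[11], then Ember at Mira[12]=Jules[13], and the DP table's final entry dp[12][13] is also 7, so no common subsequence is longer.

7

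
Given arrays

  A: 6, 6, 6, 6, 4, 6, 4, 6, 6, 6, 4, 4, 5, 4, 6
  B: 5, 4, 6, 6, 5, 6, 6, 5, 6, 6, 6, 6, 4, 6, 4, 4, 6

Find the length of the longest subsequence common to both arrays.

Match 6 [1,3]; then 6 [2,4]; then 6 [3,6]; then 6 [4,7]; then 6 [6,9]; then 6 [8,10]; then 6 [9,11]; then 6 [10,12]; then 4 [11,13]; then 4 [12,15]; then 4 [14,16]; then 6 [15,17] — 12 values in the same relative order in both. The LCS DP gives dp[15][17] = 12, so this is optimal.

12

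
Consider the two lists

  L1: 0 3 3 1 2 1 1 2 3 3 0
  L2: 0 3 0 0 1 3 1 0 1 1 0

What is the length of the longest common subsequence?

7

Let dp[i][j] be the LCS length of the first i values of L1 and the first j values of L2. dp[i][j] = dp[i-1][j-1]+1 when the i-th and j-th values match, else max(dp[i-1][j], dp[i][j-1]).
    ·  0  3  0  0  1  3  1  0  1  1  0
 ·  0  0  0  0  0  0  0  0  0  0  0  0
 0  0  1  1  1  1  1  1  1  1  1  1  1
 3  0  1  2  2  2  2  2  2  2  2  2  2
 3  0  1  2  2  2  2  3  3  3  3  3  3
 1  0  1  2  2  2  3  3  4  4  4  4  4
 2  0  1  2  2  2  3  3  4  4  4  4  4
 1  0  1  2  2  2  3  3  4  4  5  5  5
 1  0  1  2  2  2  3  3  4  4  5  6  6
 2  0  1  2  2  2  3  3  4  4  5  6  6
 3  0  1  2  2  2  3  4  4  4  5  6  6
 3  0  1  2  2  2  3  4  4  4  5  6  6
 0  0  1  2  3  3  3  4  4  5  5  6  7
dp[11][11] = 7. One LCS (by backtracking along matches): 0, 3, 3, 1, 1, 1, 0.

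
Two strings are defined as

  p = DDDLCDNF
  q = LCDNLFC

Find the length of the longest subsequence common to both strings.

5

Pick L at p[4]=q[1], C at p[5]=q[2], D at p[6]=q[3], N at p[7]=q[4], F at p[8]=q[6]; all 5 characters appear in both, in order. dp[8][7] = 5 confirms this is the maximum.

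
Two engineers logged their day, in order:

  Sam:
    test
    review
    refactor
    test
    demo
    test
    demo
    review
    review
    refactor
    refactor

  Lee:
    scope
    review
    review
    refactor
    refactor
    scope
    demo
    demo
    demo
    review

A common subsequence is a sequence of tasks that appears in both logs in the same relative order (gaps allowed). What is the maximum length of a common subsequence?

5

Taking review [2,3], refactor [3,5], demo [5,8], demo [7,9], review [9,10] gives a common subsequence of length 5, and the DP table's final entry dp[11][10] is also 5, so no common subsequence is longer.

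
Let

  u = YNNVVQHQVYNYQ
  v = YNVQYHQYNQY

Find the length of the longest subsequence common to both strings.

9

Let dp[i][j] be the LCS length of the first i characters of u and the first j characters of v. dp[i][j] = dp[i-1][j-1]+1 when the i-th and j-th characters match, else max(dp[i-1][j], dp[i][j-1]).
    ·  Y  N  V  Q  Y  H  Q  Y  N  Q  Y
 ·  0  0  0  0  0  0  0  0  0  0  0  0
 Y  0  1  1  1  1  1  1  1  1  1  1  1
 N  0  1  2  2  2  2  2  2  2  2  2  2
 N  0  1  2  2  2  2  2  2  2  3  3  3
 V  0  1  2  3  3  3  3  3  3  3  3  3
 V  0  1  2  3  3  3  3  3  3  3  3  3
 Q  0  1  2  3  4  4  4  4  4  4  4  4
 H  0  1  2  3  4  4  5  5  5  5  5  5
 Q  0  1  2  3  4  4  5  6  6  6  6  6
 V  0  1  2  3  4  4  5  6  6  6  6  6
 Y  0  1  2  3  4  5  5  6  7  7  7  7
 N  0  1  2  3  4  5  5  6  7  8  8  8
 Y  0  1  2  3  4  5  5  6  7  8  8  9
 Q  0  1  2  3  4  5  5  6  7  8  9  9
dp[13][11] = 9. One LCS (by backtracking along matches): YNVQHQYNY.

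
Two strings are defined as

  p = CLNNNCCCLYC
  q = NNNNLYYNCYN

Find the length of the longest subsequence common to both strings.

Let dp[i][j] be the LCS length of the first i characters of p and the first j characters of q. dp[i][j] = dp[i-1][j-1]+1 when the i-th and j-th characters match, else max(dp[i-1][j], dp[i][j-1]).
    ·  N  N  N  N  L  Y  Y  N  C  Y  N
 ·  0  0  0  0  0  0  0  0  0  0  0  0
 C  0  0  0  0  0  0  0  0  0  1  1  1
 L  0  0  0  0  0  1  1  1  1  1  1  1
 N  0  1  1  1  1  1  1  1  2  2  2  2
 N  0  1  2  2  2  2  2  2  2  2  2  3
 N  0  1  2  3  3  3  3  3  3  3  3  3
 C  0  1  2  3  3  3  3  3  3  4  4  4
 C  0  1  2  3  3  3  3  3  3  4  4  4
 C  0  1  2  3  3  3  3  3  3  4  4  4
 L  0  1  2  3  3  4  4  4  4  4  4  4
 Y  0  1  2  3  3  4  5  5  5  5  5  5
 C  0  1  2  3  3  4  5  5  5  6  6  6
dp[11][11] = 6. One LCS (by backtracking along matches): NNNLYC.

6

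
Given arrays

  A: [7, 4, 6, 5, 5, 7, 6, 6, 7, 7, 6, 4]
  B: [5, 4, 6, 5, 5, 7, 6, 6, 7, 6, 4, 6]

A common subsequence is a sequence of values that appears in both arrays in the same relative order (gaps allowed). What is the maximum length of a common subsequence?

10

Let dp[i][j] be the LCS length of the first i values of A and the first j values of B. dp[i][j] = dp[i-1][j-1]+1 when the i-th and j-th values match, else max(dp[i-1][j], dp[i][j-1]).
    ·  5  4  6  5  5  7  6  6  7  6  4  6
 ·  0  0  0  0  0  0  0  0  0  0  0  0  0
 7  0  0  0  0  0  0  1  1  1  1  1  1  1
 4  0  0  1  1  1  1  1  1  1  1  1  2  2
 6  0  0  1  2  2  2  2  2  2  2  2  2  3
 5  0  1  1  2  3  3  3  3  3  3  3  3  3
 5  0  1  1  2  3  4  4  4  4  4  4  4  4
 7  0  1  1  2  3  4  5  5  5  5  5  5  5
 6  0  1  1  2  3  4  5  6  6  6  6  6  6
 6  0  1  1  2  3  4  5  6  7  7  7  7  7
 7  0  1  1  2  3  4  5  6  7  8  8  8  8
 7  0  1  1  2  3  4  5  6  7  8  8  8  8
 6  0  1  1  2  3  4  5  6  7  8  9  9  9
 4  0  1  2  2  3  4  5  6  7  8  9 10 10
dp[12][12] = 10. One LCS (by backtracking along matches): 4, 6, 5, 5, 7, 6, 6, 7, 6, 4.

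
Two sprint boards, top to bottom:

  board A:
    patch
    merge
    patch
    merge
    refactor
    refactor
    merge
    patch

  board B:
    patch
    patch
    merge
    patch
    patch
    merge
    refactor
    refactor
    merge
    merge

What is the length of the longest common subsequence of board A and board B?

Taking patch [1,2], merge [2,3], patch [3,5], merge [4,6], refactor [5,7], refactor [6,8], merge [7,10] gives a common subsequence of length 7. dp[8][10] = 7 confirms this is the maximum.

7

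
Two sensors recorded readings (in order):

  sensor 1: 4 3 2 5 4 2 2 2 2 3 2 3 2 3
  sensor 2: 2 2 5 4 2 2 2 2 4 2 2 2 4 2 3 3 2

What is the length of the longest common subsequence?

10

Pick 4 [1,4], then 2 [3,8], then 4 [5,9], then 2 [6,10], then 2 [7,11], then 2 [8,12], then 2 [9,14], then 3 [10,15], then 3 [12,16], then 2 [13,17]; all 10 values appear in both, in order. Since dp[14][17] = 10, nothing longer is possible.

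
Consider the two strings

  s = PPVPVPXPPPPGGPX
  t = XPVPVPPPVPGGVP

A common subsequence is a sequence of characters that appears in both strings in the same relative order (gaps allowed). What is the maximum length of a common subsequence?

11

Taking P [2,2] → V [3,3] → P [4,4] → V [5,5] → P [6,6] → P [8,7] → P [9,8] → P [11,10] → G [12,11] → G [13,12] → P [14,14] gives a common subsequence of length 11. The LCS DP gives dp[15][14] = 11, so this is optimal.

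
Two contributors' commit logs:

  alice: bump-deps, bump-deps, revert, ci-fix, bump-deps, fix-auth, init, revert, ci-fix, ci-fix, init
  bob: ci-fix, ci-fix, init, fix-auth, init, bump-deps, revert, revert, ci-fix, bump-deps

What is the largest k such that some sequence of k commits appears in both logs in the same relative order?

Pick ci-fix (alice #4, bob #2), then fix-auth (alice #6, bob #4), then init (alice #7, bob #5), then revert (alice #8, bob #8), then ci-fix (alice #9, bob #9); all 5 commits appear in both, in order. The LCS DP gives dp[11][10] = 5, so this is optimal.

5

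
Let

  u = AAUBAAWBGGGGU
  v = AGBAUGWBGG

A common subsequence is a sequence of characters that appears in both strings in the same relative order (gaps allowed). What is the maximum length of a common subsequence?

7

Let dp[i][j] be the LCS length of the first i characters of u and the first j characters of v. dp[i][j] = dp[i-1][j-1]+1 when the i-th and j-th characters match, else max(dp[i-1][j], dp[i][j-1]).
    ·  A  G  B  A  U  G  W  B  G  G
 ·  0  0  0  0  0  0  0  0  0  0  0
 A  0  1  1  1  1  1  1  1  1  1  1
 A  0  1  1  1  2  2  2  2  2  2  2
 U  0  1  1  1  2  3  3  3  3  3  3
 B  0  1  1  2  2  3  3  3  4  4  4
 A  0  1  1  2  3  3  3  3  4  4  4
 A  0  1  1  2  3  3  3  3  4  4  4
 W  0  1  1  2  3  3  3  4  4  4  4
 B  0  1  1  2  3  3  3  4  5  5  5
 G  0  1  2  2  3  3  4  4  5  6  6
 G  0  1  2  2  3  3  4  4  5  6  7
 G  0  1  2  2  3  3  4  4  5  6  7
 G  0  1  2  2  3  3  4  4  5  6  7
 U  0  1  2  2  3  4  4  4  5  6  7
dp[13][10] = 7. One LCS (by backtracking along matches): AAUWBGG.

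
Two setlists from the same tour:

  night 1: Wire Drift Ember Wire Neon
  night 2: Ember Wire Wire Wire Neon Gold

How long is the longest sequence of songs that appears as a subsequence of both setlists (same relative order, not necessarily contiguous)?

3

Match Wire [1,3] → Wire [4,4] → Neon [5,5] — 3 songs in the same relative order in both. dp[5][6] = 3 confirms this is the maximum.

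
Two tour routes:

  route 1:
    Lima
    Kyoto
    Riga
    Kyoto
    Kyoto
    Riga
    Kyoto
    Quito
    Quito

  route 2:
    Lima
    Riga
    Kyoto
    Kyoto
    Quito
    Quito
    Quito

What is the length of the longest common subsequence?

6

Taking Lima (route 1 #1, route 2 #1); then Riga (route 1 #3, route 2 #2); then Kyoto (route 1 #4, route 2 #3); then Kyoto (route 1 #5, route 2 #4); then Quito (route 1 #8, route 2 #6); then Quito (route 1 #9, route 2 #7) gives a common subsequence of length 6. The LCS DP gives dp[9][7] = 6, so this is optimal.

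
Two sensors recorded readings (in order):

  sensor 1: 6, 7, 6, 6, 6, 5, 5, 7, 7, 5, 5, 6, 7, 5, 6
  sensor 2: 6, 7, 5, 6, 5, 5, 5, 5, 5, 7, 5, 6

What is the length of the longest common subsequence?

Taking 6 (sensor 1 #1, sensor 2 #1), 7 (sensor 1 #2, sensor 2 #2), 6 (sensor 1 #3, sensor 2 #4), 5 (sensor 1 #6, sensor 2 #6), 5 (sensor 1 #7, sensor 2 #7), 5 (sensor 1 #10, sensor 2 #8), 5 (sensor 1 #11, sensor 2 #9), 7 (sensor 1 #13, sensor 2 #10), 5 (sensor 1 #14, sensor 2 #11), 6 (sensor 1 #15, sensor 2 #12) gives a common subsequence of length 10. dp[15][12] = 10 confirms this is the maximum.

10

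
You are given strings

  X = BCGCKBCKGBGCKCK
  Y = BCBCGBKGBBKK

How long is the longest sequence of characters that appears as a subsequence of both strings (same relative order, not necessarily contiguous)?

9

Taking B (X #1, Y #3), C (X #2, Y #4), G (X #3, Y #5), B (X #6, Y #6), K (X #8, Y #7), G (X #9, Y #8), B (X #10, Y #10), K (X #13, Y #11), K (X #15, Y #12) gives a common subsequence of length 9, and the DP table's final entry dp[15][12] is also 9, so no common subsequence is longer.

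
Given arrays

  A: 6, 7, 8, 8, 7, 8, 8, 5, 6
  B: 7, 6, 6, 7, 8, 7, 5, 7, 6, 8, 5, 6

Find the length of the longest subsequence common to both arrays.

Let dp[i][j] be the LCS length of the first i values of A and the first j values of B. dp[i][j] = dp[i-1][j-1]+1 when the i-th and j-th values match, else max(dp[i-1][j], dp[i][j-1]).
    ·  7  6  6  7  8  7  5  7  6  8  5  6
 ·  0  0  0  0  0  0  0  0  0  0  0  0  0
 6  0  0  1  1  1  1  1  1  1  1  1  1  1
 7  0  1  1  1  2  2  2  2  2  2  2  2  2
 8  0  1  1  1  2  3  3  3  3  3  3  3  3
 8  0  1  1  1  2  3  3  3  3  3  4  4  4
 7  0  1  1  1  2  3  4  4  4  4  4  4  4
 8  0  1  1  1  2  3  4  4  4  4  5  5  5
 8  0  1  1  1  2  3  4  4  4  4  5  5  5
 5  0  1  1  1  2  3  4  5  5  5  5  6  6
 6  0  1  2  2  2  3  4  5  5  6  6  6  7
dp[9][12] = 7. One LCS (by backtracking along matches): 6, 7, 8, 7, 8, 5, 6.

7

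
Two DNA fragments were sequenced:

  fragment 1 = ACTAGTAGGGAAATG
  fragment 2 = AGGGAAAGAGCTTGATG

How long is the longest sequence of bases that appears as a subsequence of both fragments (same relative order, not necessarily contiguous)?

9

Match A (fragment 1 #1, fragment 2 #6) → A (fragment 1 #4, fragment 2 #7) → G (fragment 1 #5, fragment 2 #8) → A (fragment 1 #7, fragment 2 #9) → G (fragment 1 #8, fragment 2 #10) → G (fragment 1 #10, fragment 2 #14) → A (fragment 1 #13, fragment 2 #15) → T (fragment 1 #14, fragment 2 #16) → G (fragment 1 #15, fragment 2 #17) — 9 bases in the same relative order in both. dp[15][17] = 9 confirms this is the maximum.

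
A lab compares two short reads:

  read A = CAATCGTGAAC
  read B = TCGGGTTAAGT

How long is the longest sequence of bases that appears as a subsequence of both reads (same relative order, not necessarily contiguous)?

6

Pick T [4,1] → C [5,2] → G [6,5] → T [7,7] → A [9,8] → A [10,9]; all 6 bases appear in both, in order. dp[11][11] = 6 confirms this is the maximum.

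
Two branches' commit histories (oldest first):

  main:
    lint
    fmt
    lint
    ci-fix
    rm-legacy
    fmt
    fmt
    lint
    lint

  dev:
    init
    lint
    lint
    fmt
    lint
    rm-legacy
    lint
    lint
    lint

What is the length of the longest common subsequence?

6

Taking lint at main[1]=dev[3] → fmt at main[2]=dev[4] → lint at main[3]=dev[5] → rm-legacy at main[5]=dev[6] → lint at main[8]=dev[8] → lint at main[9]=dev[9] gives a common subsequence of length 6, and the DP table's final entry dp[9][9] is also 6, so no common subsequence is longer.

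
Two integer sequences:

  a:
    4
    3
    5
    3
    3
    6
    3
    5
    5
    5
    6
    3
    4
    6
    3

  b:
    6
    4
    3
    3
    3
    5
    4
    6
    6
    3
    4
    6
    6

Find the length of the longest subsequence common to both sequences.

Taking 4 (a #1, b #2) → 3 (a #2, b #3) → 3 (a #4, b #4) → 3 (a #5, b #5) → 6 (a #6, b #8) → 6 (a #11, b #9) → 3 (a #12, b #10) → 4 (a #13, b #11) → 6 (a #14, b #13) gives a common subsequence of length 9. The LCS DP gives dp[15][13] = 9, so this is optimal.

9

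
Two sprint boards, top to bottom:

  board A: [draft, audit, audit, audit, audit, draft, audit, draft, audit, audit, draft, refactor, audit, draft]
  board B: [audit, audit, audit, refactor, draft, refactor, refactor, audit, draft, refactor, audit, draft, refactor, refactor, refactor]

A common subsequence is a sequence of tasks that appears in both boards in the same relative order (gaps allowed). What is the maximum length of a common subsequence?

One common subsequence of length 9: audit (board A #2, board B #1); then audit (board A #3, board B #2); then audit (board A #4, board B #3); then draft (board A #6, board B #5); then audit (board A #7, board B #8); then draft (board A #8, board B #9); then audit (board A #10, board B #11); then draft (board A #11, board B #12); then refactor (board A #12, board B #15), and the DP table's final entry dp[14][15] is also 9, so no common subsequence is longer.

9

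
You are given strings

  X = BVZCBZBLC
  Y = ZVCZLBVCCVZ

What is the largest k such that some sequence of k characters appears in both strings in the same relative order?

5

Taking V (X #2, Y #2), then C (X #4, Y #3), then Z (X #6, Y #4), then B (X #7, Y #6), then C (X #9, Y #9) gives a common subsequence of length 5. The LCS DP gives dp[9][11] = 5, so this is optimal.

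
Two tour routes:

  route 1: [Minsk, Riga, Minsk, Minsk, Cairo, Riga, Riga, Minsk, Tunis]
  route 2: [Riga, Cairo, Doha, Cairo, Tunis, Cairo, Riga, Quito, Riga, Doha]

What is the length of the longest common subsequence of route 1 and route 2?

Match Riga [2,1], then Cairo [5,6], then Riga [6,7], then Riga [7,9] — 4 stops in the same relative order in both. dp[9][10] = 4 confirms this is the maximum.

4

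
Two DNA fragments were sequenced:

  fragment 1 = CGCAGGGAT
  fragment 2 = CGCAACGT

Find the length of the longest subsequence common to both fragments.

6

Pick C [1,1] → G [2,2] → C [3,3] → A [4,5] → G [7,7] → T [9,8]; all 6 bases appear in both, in order. dp[9][8] = 6 confirms this is the maximum.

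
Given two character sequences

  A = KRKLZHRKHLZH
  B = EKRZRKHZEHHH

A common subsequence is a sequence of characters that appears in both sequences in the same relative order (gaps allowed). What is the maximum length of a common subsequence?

8

Pick K [1,2] → R [2,3] → Z [5,4] → R [7,5] → K [8,6] → H [9,7] → Z [11,8] → H [12,12]; all 8 characters appear in both, in order. The LCS DP gives dp[12][12] = 8, so this is optimal.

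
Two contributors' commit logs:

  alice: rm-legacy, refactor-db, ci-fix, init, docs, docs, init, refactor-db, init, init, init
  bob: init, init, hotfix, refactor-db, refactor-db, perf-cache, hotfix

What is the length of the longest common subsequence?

3

One common subsequence of length 3: init (alice #4, bob #1), then init (alice #7, bob #2), then refactor-db (alice #8, bob #5). dp[11][7] = 3 confirms this is the maximum.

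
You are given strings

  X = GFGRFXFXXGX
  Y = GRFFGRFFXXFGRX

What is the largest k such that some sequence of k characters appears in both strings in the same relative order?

10

Match G (X #1, Y #1) → F (X #2, Y #4) → G (X #3, Y #5) → R (X #4, Y #6) → F (X #5, Y #7) → F (X #7, Y #8) → X (X #8, Y #9) → X (X #9, Y #10) → G (X #10, Y #12) → X (X #11, Y #14) — 10 characters in the same relative order in both. The LCS DP gives dp[11][14] = 10, so this is optimal.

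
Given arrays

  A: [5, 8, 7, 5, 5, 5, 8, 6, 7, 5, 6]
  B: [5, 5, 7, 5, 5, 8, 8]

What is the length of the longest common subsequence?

5

Pick 5 at A[1]=B[2] → 7 at A[3]=B[3] → 5 at A[4]=B[4] → 5 at A[5]=B[5] → 8 at A[7]=B[7]; all 5 values appear in both, in order. The LCS DP gives dp[11][7] = 5, so this is optimal.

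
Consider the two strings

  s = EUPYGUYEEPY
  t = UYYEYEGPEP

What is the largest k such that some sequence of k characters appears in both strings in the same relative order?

Match U (s #2, t #1) → Y (s #4, t #3) → Y (s #7, t #5) → E (s #8, t #6) → E (s #9, t #9) → P (s #10, t #10) — 6 characters in the same relative order in both. dp[11][10] = 6 confirms this is the maximum.

6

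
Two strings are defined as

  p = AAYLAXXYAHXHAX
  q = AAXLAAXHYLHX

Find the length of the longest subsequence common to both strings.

8

One common subsequence of length 8: A at p[1]=q[1], then A at p[2]=q[2], then L at p[4]=q[4], then A at p[5]=q[6], then X at p[6]=q[7], then Y at p[8]=q[9], then H at p[12]=q[11], then X at p[14]=q[12], and the DP table's final entry dp[14][12] is also 8, so no common subsequence is longer.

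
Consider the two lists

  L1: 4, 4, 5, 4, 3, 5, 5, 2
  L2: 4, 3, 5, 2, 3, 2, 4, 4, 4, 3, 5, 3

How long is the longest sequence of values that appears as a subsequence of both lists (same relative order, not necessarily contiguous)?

Taking 4 [1,7]; then 4 [2,8]; then 4 [4,9]; then 3 [5,10]; then 5 [6,11] gives a common subsequence of length 5. dp[8][12] = 5 confirms this is the maximum.

5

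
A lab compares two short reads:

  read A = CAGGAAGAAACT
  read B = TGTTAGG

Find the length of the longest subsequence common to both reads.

Let dp[i][j] be the LCS length of the first i bases of read A and the first j bases of read B. dp[i][j] = dp[i-1][j-1]+1 when the i-th and j-th bases match, else max(dp[i-1][j], dp[i][j-1]).
    ·  T  G  T  T  A  G  G
 ·  0  0  0  0  0  0  0  0
 C  0  0  0  0  0  0  0  0
 A  0  0  0  0  0  1  1  1
 G  0  0  1  1  1  1  2  2
 G  0  0  1  1  1  1  2  3
 A  0  0  1  1  1  2  2  3
 A  0  0  1  1  1  2  2  3
 G  0  0  1  1  1  2  3  3
 A  0  0  1  1  1  2  3  3
 A  0  0  1  1  1  2  3  3
 A  0  0  1  1  1  2  3  3
 C  0  0  1  1  1  2  3  3
 T  0  1  1  2  2  2  3  3
dp[12][7] = 3. One LCS (by backtracking along matches): AGG.

3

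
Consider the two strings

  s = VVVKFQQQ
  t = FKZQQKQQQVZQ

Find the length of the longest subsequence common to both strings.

Match K at s[4]=t[6], then Q at s[6]=t[8], then Q at s[7]=t[9], then Q at s[8]=t[12] — 4 characters in the same relative order in both. The LCS DP gives dp[8][12] = 4, so this is optimal.

4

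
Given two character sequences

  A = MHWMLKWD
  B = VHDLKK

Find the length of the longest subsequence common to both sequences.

One common subsequence of length 3: H (A #2, B #2) → L (A #5, B #4) → K (A #6, B #6). Since dp[8][6] = 3, nothing longer is possible.

3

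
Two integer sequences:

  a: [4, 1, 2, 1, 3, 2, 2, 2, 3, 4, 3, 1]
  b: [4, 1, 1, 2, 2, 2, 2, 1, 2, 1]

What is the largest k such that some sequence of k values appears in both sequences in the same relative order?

7

Let dp[i][j] be the LCS length of the first i values of a and the first j values of b. dp[i][j] = dp[i-1][j-1]+1 when the i-th and j-th values match, else max(dp[i-1][j], dp[i][j-1]).
    ·  4  1  1  2  2  2  2  1  2  1
 ·  0  0  0  0  0  0  0  0  0  0  0
 4  0  1  1  1  1  1  1  1  1  1  1
 1  0  1  2  2  2  2  2  2  2  2  2
 2  0  1  2  2  3  3  3  3  3  3  3
 1  0  1  2  3  3  3  3  3  4  4  4
 3  0  1  2  3  3  3  3  3  4  4  4
 2  0  1  2  3  4  4  4  4  4  5  5
 2  0  1  2  3  4  5  5  5  5  5  5
 2  0  1  2  3  4  5  6  6  6  6  6
 3  0  1  2  3  4  5  6  6  6  6  6
 4  0  1  2  3  4  5  6  6  6  6  6
 3  0  1  2  3  4  5  6  6  6  6  6
 1  0  1  2  3  4  5  6  6  7  7  7
dp[12][10] = 7. One LCS (by backtracking along matches): 4, 1, 2, 2, 2, 2, 1.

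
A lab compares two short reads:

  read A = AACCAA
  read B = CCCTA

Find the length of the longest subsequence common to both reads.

Taking C (read A #3, read B #2); then C (read A #4, read B #3); then A (read A #6, read B #5) gives a common subsequence of length 3. dp[6][5] = 3 confirms this is the maximum.

3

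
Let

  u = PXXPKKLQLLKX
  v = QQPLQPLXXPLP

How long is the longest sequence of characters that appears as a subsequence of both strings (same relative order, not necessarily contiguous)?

Let dp[i][j] be the LCS length of the first i characters of u and the first j characters of v. dp[i][j] = dp[i-1][j-1]+1 when the i-th and j-th characters match, else max(dp[i-1][j], dp[i][j-1]).
    ·  Q  Q  P  L  Q  P  L  X  X  P  L  P
 ·  0  0  0  0  0  0  0  0  0  0  0  0  0
 P  0  0  0  1  1  1  1  1  1  1  1  1  1
 X  0  0  0  1  1  1  1  1  2  2  2  2  2
 X  0  0  0  1  1  1  1  1  2  3  3  3  3
 P  0  0  0  1  1  1  2  2  2  3  4  4  4
 K  0  0  0  1  1  1  2  2  2  3  4  4  4
 K  0  0  0  1  1  1  2  2  2  3  4  4  4
 L  0  0  0  1  2  2  2  3  3  3  4  5  5
 Q  0  1  1  1  2  3  3  3  3  3  4  5  5
 L  0  1  1  1  2  3  3  4  4  4  4  5  5
 L  0  1  1  1  2  3  3  4  4  4  4  5  5
 K  0  1  1  1  2  3  3  4  4  4  4  5  5
 X  0  1  1  1  2  3  3  4  5  5  5  5  5
dp[12][12] = 5. One LCS (by backtracking along matches): PXXPL.

5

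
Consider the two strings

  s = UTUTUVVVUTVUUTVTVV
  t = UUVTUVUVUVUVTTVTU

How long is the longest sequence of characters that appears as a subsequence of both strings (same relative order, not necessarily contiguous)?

Pick U at s[1]=t[1] → U at s[3]=t[2] → T at s[4]=t[4] → U at s[5]=t[5] → V at s[6]=t[6] → V at s[7]=t[8] → V at s[8]=t[10] → U at s[9]=t[11] → T at s[10]=t[13] → T at s[14]=t[14] → V at s[15]=t[15] → T at s[16]=t[16]; all 12 characters appear in both, in order. The LCS DP gives dp[18][17] = 12, so this is optimal.

12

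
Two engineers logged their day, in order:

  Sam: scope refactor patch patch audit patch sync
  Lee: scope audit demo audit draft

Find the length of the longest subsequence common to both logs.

2

One common subsequence of length 2: scope at Sam[1]=Lee[1], audit at Sam[5]=Lee[4]. The LCS DP gives dp[7][5] = 2, so this is optimal.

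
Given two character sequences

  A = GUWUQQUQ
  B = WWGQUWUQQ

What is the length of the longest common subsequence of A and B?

Taking G at A[1]=B[3]; then U at A[2]=B[5]; then W at A[3]=B[6]; then U at A[4]=B[7]; then Q at A[6]=B[8]; then Q at A[8]=B[9] gives a common subsequence of length 6. dp[8][9] = 6 confirms this is the maximum.

6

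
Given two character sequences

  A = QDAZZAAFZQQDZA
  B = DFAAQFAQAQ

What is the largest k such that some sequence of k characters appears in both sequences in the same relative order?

Pick D at A[2]=B[1], then A at A[3]=B[3], then A at A[6]=B[4], then A at A[7]=B[7], then Q at A[10]=B[8], then Q at A[11]=B[10]; all 6 characters appear in both, in order. The LCS DP gives dp[14][10] = 6, so this is optimal.

6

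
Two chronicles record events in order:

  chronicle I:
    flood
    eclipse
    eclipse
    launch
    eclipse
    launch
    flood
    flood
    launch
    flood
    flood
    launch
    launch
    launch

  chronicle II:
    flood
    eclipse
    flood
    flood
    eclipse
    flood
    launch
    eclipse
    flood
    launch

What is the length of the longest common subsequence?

7

Taking flood at chronicle I[1]=chronicle II[1], then eclipse at chronicle I[2]=chronicle II[2], then eclipse at chronicle I[3]=chronicle II[5], then launch at chronicle I[4]=chronicle II[7], then eclipse at chronicle I[5]=chronicle II[8], then flood at chronicle I[11]=chronicle II[9], then launch at chronicle I[14]=chronicle II[10] gives a common subsequence of length 7. Since dp[14][10] = 7, nothing longer is possible.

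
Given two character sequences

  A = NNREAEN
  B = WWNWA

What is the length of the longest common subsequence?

2

Let dp[i][j] be the LCS length of the first i characters of A and the first j characters of B. dp[i][j] = dp[i-1][j-1]+1 when the i-th and j-th characters match, else max(dp[i-1][j], dp[i][j-1]).
    ·  W  W  N  W  A
 ·  0  0  0  0  0  0
 N  0  0  0  1  1  1
 N  0  0  0  1  1  1
 R  0  0  0  1  1  1
 E  0  0  0  1  1  1
 A  0  0  0  1  1  2
 E  0  0  0  1  1  2
 N  0  0  0  1  1  2
dp[7][5] = 2. One LCS (by backtracking along matches): NA.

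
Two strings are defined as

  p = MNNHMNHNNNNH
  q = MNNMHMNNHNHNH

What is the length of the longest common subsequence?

Match M (p #1, q #1); then N (p #2, q #2); then N (p #3, q #3); then H (p #4, q #5); then M (p #5, q #6); then N (p #6, q #8); then H (p #7, q #9); then N (p #8, q #10); then N (p #11, q #12); then H (p #12, q #13) — 10 characters in the same relative order in both. Since dp[12][13] = 10, nothing longer is possible.

10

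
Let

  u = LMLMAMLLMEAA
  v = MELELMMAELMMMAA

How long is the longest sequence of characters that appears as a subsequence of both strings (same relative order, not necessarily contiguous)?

8

Pick L (u #1, v #5), then M (u #2, v #7), then L (u #3, v #10), then M (u #4, v #11), then M (u #6, v #12), then M (u #9, v #13), then A (u #11, v #14), then A (u #12, v #15); all 8 characters appear in both, in order. The LCS DP gives dp[12][15] = 8, so this is optimal.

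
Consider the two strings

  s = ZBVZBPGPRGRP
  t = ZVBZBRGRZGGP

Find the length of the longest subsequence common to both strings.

8

Let dp[i][j] be the LCS length of the first i characters of s and the first j characters of t. dp[i][j] = dp[i-1][j-1]+1 when the i-th and j-th characters match, else max(dp[i-1][j], dp[i][j-1]).
    ·  Z  V  B  Z  B  R  G  R  Z  G  G  P
 ·  0  0  0  0  0  0  0  0  0  0  0  0  0
 Z  0  1  1  1  1  1  1  1  1  1  1  1  1
 B  0  1  1  2  2  2  2  2  2  2  2  2  2
 V  0  1  2  2  2  2  2  2  2  2  2  2  2
 Z  0  1  2  2  3  3  3  3  3  3  3  3  3
 B  0  1  2  3  3  4  4  4  4  4  4  4  4
 P  0  1  2  3  3  4  4  4  4  4  4  4  5
 G  0  1  2  3  3  4  4  5  5  5  5  5  5
 P  0  1  2  3  3  4  4  5  5  5  5  5  6
 R  0  1  2  3  3  4  5  5  6  6  6  6  6
 G  0  1  2  3  3  4  5  6  6  6  7  7  7
 R  0  1  2  3  3  4  5  6  7  7  7  7  7
 P  0  1  2  3  3  4  5  6  7  7  7  7  8
dp[12][12] = 8. One LCS (by backtracking along matches): ZBZBGRGP.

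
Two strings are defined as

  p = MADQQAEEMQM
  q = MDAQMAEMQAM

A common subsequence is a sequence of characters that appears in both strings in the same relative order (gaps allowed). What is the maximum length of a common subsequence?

Let dp[i][j] be the LCS length of the first i characters of p and the first j characters of q. dp[i][j] = dp[i-1][j-1]+1 when the i-th and j-th characters match, else max(dp[i-1][j], dp[i][j-1]).
    ·  M  D  A  Q  M  A  E  M  Q  A  M
 ·  0  0  0  0  0  0  0  0  0  0  0  0
 M  0  1  1  1  1  1  1  1  1  1  1  1
 A  0  1  1  2  2  2  2  2  2  2  2  2
 D  0  1  2  2  2  2  2  2  2  2  2  2
 Q  0  1  2  2  3  3  3  3  3  3  3  3
 Q  0  1  2  2  3  3  3  3  3  4  4  4
 A  0  1  2  3  3  3  4  4  4  4  5  5
 E  0  1  2  3  3  3  4  5  5  5  5  5
 E  0  1  2  3  3  3  4  5  5  5  5  5
 M  0  1  2  3  3  4  4  5  6  6  6  6
 Q  0  1  2  3  4  4  4  5  6  7  7  7
 M  0  1  2  3  4  5  5  5  6  7  7  8
dp[11][11] = 8. One LCS (by backtracking along matches): MAQAEMQM.

8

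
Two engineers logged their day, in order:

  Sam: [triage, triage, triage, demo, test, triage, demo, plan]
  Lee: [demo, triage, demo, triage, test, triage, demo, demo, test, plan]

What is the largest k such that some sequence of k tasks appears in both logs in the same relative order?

6

Match triage at Sam[1]=Lee[2], then triage at Sam[2]=Lee[4], then triage at Sam[3]=Lee[6], then demo at Sam[4]=Lee[8], then test at Sam[5]=Lee[9], then plan at Sam[8]=Lee[10] — 6 tasks in the same relative order in both. dp[8][10] = 6 confirms this is the maximum.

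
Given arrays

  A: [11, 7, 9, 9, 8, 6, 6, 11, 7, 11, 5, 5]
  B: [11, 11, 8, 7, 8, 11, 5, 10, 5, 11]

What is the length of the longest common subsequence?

6

Let dp[i][j] be the LCS length of the first i values of A and the first j values of B. dp[i][j] = dp[i-1][j-1]+1 when the i-th and j-th values match, else max(dp[i-1][j], dp[i][j-1]).
    · 11 11  8  7  8 11  5 10  5 11
 ·  0  0  0  0  0  0  0  0  0  0  0
11  0  1  1  1  1  1  1  1  1  1  1
 7  0  1  1  1  2  2  2  2  2  2  2
 9  0  1  1  1  2  2  2  2  2  2  2
 9  0  1  1  1  2  2  2  2  2  2  2
 8  0  1  1  2  2  3  3  3  3  3  3
 6  0  1  1  2  2  3  3  3  3  3  3
 6  0  1  1  2  2  3  3  3  3  3  3
11  0  1  2  2  2  3  4  4  4  4  4
 7  0  1  2  2  3  3  4  4  4  4  4
11  0  1  2  2  3  3  4  4  4  4  5
 5  0  1  2  2  3  3  4  5  5  5  5
 5  0  1  2  2  3  3  4  5  5  6  6
dp[12][10] = 6. One LCS (by backtracking along matches): 11, 7, 8, 11, 5, 5.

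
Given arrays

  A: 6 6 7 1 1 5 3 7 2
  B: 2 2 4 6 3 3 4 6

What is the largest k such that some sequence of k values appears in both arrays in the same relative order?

2

Pick 6 at A[1]=B[4], 6 at A[2]=B[8]; all 2 values appear in both, in order. Since dp[9][8] = 2, nothing longer is possible.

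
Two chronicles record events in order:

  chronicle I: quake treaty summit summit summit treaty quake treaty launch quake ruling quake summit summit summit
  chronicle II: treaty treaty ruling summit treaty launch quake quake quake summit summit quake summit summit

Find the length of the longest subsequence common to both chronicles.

One common subsequence of length 9: treaty [2,2]; then summit [5,4]; then treaty [6,5]; then quake [7,7]; then quake [10,8]; then quake [12,9]; then summit [13,11]; then summit [14,13]; then summit [15,14]. dp[15][14] = 9 confirms this is the maximum.

9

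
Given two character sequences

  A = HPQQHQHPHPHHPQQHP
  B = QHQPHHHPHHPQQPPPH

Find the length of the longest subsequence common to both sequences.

12

Match H [1,2]; then P [2,4]; then H [5,5]; then H [7,6]; then H [9,7]; then P [10,8]; then H [11,9]; then H [12,10]; then P [13,11]; then Q [14,12]; then Q [15,13]; then H [16,17] — 12 characters in the same relative order in both. The LCS DP gives dp[17][17] = 12, so this is optimal.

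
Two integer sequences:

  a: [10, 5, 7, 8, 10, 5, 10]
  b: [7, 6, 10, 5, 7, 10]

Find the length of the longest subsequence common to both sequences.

4

Let dp[i][j] be the LCS length of the first i values of a and the first j values of b. dp[i][j] = dp[i-1][j-1]+1 when the i-th and j-th values match, else max(dp[i-1][j], dp[i][j-1]).
    ·  7  6 10  5  7 10
 ·  0  0  0  0  0  0  0
10  0  0  0  1  1  1  1
 5  0  0  0  1  2  2  2
 7  0  1  1  1  2  3  3
 8  0  1  1  1  2  3  3
10  0  1  1  2  2  3  4
 5  0  1  1  2  3  3  4
10  0  1  1  2  3  3  4
dp[7][6] = 4. One LCS (by backtracking along matches): 10, 5, 7, 10.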